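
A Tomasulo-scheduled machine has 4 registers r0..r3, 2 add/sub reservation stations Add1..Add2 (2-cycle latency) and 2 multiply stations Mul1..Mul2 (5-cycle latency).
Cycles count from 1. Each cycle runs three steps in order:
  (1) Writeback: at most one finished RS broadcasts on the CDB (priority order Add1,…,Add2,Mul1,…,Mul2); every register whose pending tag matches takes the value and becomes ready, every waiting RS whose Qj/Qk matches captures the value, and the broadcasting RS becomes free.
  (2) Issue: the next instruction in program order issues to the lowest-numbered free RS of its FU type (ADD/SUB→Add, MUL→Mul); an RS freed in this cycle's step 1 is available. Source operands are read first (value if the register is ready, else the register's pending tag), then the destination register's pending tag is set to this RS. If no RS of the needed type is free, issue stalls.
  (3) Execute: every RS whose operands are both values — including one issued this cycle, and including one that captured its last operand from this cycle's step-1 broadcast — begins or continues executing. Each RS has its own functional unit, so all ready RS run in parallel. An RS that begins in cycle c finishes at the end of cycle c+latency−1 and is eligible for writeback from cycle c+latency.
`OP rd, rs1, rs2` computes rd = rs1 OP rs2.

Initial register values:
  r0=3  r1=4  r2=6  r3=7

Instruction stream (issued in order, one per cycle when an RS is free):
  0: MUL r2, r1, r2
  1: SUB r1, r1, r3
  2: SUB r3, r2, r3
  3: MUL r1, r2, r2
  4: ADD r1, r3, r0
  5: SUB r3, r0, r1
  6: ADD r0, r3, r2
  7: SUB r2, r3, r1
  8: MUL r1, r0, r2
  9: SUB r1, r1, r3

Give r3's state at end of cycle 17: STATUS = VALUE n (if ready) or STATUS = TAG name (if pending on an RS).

  c1: issue MUL r2<-Mul1  regs: r0:3,r1:4,r2:Mul1,r3:7
  c2: issue SUB r1<-Add1  regs: r0:3,r1:Add1,r2:Mul1,r3:7
  c3: issue SUB r3<-Add2  regs: r0:3,r1:Add1,r2:Mul1,r3:Add2
  c4: CDB Add1=-3; issue MUL r1<-Mul2  regs: r0:3,r1:Mul2,r2:Mul1,r3:Add2
  c5: issue ADD r1<-Add1  regs: r0:3,r1:Add1,r2:Mul1,r3:Add2
  c6: CDB Mul1=24; stall  regs: r0:3,r1:Add1,r2:24,r3:Add2
  c7: stall  regs: r0:3,r1:Add1,r2:24,r3:Add2
  c8: CDB Add2=17; issue SUB r3<-Add2  regs: r0:3,r1:Add1,r2:24,r3:Add2
  c9: stall  regs: r0:3,r1:Add1,r2:24,r3:Add2
  c10: CDB Add1=20; issue ADD r0<-Add1  regs: r0:Add1,r1:20,r2:24,r3:Add2
  c11: CDB Mul2=576; stall  regs: r0:Add1,r1:20,r2:24,r3:Add2
  c12: CDB Add2=-17; issue SUB r2<-Add2  regs: r0:Add1,r1:20,r2:Add2,r3:-17
  c13: issue MUL r1<-Mul1  regs: r0:Add1,r1:Mul1,r2:Add2,r3:-17
  c14: CDB Add1=7; issue SUB r1<-Add1  regs: r0:7,r1:Add1,r2:Add2,r3:-17
  c15: CDB Add2=-37  regs: r0:7,r1:Add1,r2:-37,r3:-17
  c16: -  regs: r0:7,r1:Add1,r2:-37,r3:-17
  c17: -  regs: r0:7,r1:Add1,r2:-37,r3:-17

STATUS = VALUE -17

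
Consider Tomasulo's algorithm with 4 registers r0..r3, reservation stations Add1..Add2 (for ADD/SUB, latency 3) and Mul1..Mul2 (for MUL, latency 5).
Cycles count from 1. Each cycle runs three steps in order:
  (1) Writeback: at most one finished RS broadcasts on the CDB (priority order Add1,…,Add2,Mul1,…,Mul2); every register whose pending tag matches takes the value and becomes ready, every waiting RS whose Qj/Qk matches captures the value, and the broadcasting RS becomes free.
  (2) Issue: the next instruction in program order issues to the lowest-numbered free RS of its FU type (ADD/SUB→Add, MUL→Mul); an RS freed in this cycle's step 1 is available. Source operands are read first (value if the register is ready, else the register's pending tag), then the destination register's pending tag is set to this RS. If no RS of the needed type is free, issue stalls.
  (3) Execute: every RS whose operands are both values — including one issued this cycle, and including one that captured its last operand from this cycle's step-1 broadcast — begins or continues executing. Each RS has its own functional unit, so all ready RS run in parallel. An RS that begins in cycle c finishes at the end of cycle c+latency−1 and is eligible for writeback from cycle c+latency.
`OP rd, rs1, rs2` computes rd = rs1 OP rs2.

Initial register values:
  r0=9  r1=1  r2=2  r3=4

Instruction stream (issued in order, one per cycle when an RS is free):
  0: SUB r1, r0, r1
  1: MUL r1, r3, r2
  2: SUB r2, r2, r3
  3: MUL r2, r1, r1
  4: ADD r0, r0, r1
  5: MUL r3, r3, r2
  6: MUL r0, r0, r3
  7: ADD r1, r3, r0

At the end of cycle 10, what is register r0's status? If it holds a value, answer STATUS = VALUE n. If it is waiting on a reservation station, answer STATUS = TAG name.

STATUS = VALUE 17

c1: issue SUB r1<-Add1 | r0:9,r1:Add1,r2:2,r3:4
c2: issue MUL r1<-Mul1 | r0:9,r1:Mul1,r2:2,r3:4
c3: issue SUB r2<-Add2 | r0:9,r1:Mul1,r2:Add2,r3:4
c4: CDB Add1=8; issue MUL r2<-Mul2 | r0:9,r1:Mul1,r2:Mul2,r3:4
c5: issue ADD r0<-Add1 | r0:Add1,r1:Mul1,r2:Mul2,r3:4
c6: CDB Add2=-2; stall | r0:Add1,r1:Mul1,r2:Mul2,r3:4
c7: CDB Mul1=8; issue MUL r3<-Mul1 | r0:Add1,r1:8,r2:Mul2,r3:Mul1
c8: stall | r0:Add1,r1:8,r2:Mul2,r3:Mul1
c9: stall | r0:Add1,r1:8,r2:Mul2,r3:Mul1
c10: CDB Add1=17; stall | r0:17,r1:8,r2:Mul2,r3:Mul1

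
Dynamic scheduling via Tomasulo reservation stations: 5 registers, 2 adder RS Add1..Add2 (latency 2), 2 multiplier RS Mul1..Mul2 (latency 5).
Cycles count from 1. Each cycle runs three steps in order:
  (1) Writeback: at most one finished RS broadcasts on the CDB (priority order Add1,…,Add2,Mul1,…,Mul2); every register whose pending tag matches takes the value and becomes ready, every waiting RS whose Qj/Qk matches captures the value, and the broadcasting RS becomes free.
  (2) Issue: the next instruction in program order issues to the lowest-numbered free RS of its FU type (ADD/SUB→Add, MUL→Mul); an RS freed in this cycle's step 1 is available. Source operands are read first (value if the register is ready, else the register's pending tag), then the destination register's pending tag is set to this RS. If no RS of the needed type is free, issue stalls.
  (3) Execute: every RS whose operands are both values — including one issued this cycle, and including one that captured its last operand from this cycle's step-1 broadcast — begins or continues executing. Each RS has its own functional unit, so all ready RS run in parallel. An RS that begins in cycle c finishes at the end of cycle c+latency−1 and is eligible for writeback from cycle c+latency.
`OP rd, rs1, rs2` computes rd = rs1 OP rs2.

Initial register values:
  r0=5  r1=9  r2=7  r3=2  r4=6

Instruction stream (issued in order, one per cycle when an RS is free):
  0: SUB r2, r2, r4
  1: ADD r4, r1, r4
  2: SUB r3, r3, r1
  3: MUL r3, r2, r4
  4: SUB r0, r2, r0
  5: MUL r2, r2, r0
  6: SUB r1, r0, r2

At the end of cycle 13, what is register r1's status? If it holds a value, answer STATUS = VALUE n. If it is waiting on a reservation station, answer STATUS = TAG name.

STATUS = TAG Add1

c1: issue SUB r2<-Add1 | r0:5,r1:9,r2:Add1,r3:2,r4:6
c2: issue ADD r4<-Add2 | r0:5,r1:9,r2:Add1,r3:2,r4:Add2
c3: CDB Add1=1; issue SUB r3<-Add1 | r0:5,r1:9,r2:1,r3:Add1,r4:Add2
c4: CDB Add2=15; issue MUL r3<-Mul1 | r0:5,r1:9,r2:1,r3:Mul1,r4:15
c5: CDB Add1=-7; issue SUB r0<-Add1 | r0:Add1,r1:9,r2:1,r3:Mul1,r4:15
c6: issue MUL r2<-Mul2 | r0:Add1,r1:9,r2:Mul2,r3:Mul1,r4:15
c7: CDB Add1=-4; issue SUB r1<-Add1 | r0:-4,r1:Add1,r2:Mul2,r3:Mul1,r4:15
c8: - | r0:-4,r1:Add1,r2:Mul2,r3:Mul1,r4:15
c9: CDB Mul1=15 | r0:-4,r1:Add1,r2:Mul2,r3:15,r4:15
c10: - | r0:-4,r1:Add1,r2:Mul2,r3:15,r4:15
c11: - | r0:-4,r1:Add1,r2:Mul2,r3:15,r4:15
c12: CDB Mul2=-4 | r0:-4,r1:Add1,r2:-4,r3:15,r4:15
c13: - | r0:-4,r1:Add1,r2:-4,r3:15,r4:15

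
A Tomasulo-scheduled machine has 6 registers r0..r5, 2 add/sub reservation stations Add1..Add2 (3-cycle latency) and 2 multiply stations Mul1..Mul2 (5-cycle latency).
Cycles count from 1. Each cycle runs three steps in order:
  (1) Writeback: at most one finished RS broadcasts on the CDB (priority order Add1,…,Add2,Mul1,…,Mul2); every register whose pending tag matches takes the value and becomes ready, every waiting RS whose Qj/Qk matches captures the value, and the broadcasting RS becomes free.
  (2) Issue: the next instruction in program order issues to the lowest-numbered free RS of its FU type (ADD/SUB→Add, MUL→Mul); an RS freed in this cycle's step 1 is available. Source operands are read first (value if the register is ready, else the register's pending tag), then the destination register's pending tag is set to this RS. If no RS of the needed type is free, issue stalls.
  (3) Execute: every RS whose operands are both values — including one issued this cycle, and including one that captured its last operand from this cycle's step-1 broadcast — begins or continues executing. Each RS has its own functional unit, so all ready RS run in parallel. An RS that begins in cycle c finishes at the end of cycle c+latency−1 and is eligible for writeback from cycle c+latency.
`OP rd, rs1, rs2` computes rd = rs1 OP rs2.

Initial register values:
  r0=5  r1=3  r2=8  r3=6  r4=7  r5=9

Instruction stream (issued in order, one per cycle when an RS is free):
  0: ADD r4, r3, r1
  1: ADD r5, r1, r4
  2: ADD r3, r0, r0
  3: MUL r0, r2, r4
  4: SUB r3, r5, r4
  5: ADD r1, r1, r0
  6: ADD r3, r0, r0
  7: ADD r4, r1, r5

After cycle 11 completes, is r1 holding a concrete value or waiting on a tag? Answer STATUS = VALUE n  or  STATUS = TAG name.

STATUS = TAG Add2

  c1: issue ADD r4<-Add1  regs: r0:5,r1:3,r2:8,r3:6,r4:Add1,r5:9
  c2: issue ADD r5<-Add2  regs: r0:5,r1:3,r2:8,r3:6,r4:Add1,r5:Add2
  c3: stall  regs: r0:5,r1:3,r2:8,r3:6,r4:Add1,r5:Add2
  c4: CDB Add1=9; issue ADD r3<-Add1  regs: r0:5,r1:3,r2:8,r3:Add1,r4:9,r5:Add2
  c5: issue MUL r0<-Mul1  regs: r0:Mul1,r1:3,r2:8,r3:Add1,r4:9,r5:Add2
  c6: stall  regs: r0:Mul1,r1:3,r2:8,r3:Add1,r4:9,r5:Add2
  c7: CDB Add1=10; issue SUB r3<-Add1  regs: r0:Mul1,r1:3,r2:8,r3:Add1,r4:9,r5:Add2
  c8: CDB Add2=12; issue ADD r1<-Add2  regs: r0:Mul1,r1:Add2,r2:8,r3:Add1,r4:9,r5:12
  c9: stall  regs: r0:Mul1,r1:Add2,r2:8,r3:Add1,r4:9,r5:12
  c10: CDB Mul1=72; stall  regs: r0:72,r1:Add2,r2:8,r3:Add1,r4:9,r5:12
  c11: CDB Add1=3; issue ADD r3<-Add1  regs: r0:72,r1:Add2,r2:8,r3:Add1,r4:9,r5:12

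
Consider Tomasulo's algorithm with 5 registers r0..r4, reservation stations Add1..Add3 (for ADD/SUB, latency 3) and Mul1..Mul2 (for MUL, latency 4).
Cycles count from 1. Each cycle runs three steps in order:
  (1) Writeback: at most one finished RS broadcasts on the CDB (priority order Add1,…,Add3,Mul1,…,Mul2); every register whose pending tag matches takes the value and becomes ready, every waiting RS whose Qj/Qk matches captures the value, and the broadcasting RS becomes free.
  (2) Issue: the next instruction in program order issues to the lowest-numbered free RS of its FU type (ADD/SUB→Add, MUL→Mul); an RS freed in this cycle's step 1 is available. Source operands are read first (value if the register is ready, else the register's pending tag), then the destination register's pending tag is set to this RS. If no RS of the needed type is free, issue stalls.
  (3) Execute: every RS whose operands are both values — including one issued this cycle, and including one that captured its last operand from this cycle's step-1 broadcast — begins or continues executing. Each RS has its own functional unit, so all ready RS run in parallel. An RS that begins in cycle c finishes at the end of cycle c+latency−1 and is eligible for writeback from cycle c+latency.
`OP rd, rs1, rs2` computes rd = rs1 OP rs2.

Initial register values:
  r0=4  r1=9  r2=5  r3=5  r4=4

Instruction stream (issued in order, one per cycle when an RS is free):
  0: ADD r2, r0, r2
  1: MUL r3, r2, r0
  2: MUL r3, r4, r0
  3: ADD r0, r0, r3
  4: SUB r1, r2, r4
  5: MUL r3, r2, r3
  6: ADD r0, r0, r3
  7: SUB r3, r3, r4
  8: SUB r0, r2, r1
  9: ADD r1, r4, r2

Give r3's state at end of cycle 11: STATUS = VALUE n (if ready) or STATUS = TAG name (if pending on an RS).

  c1: issue ADD r2<-Add1  regs: r0:4,r1:9,r2:Add1,r3:5,r4:4
  c2: issue MUL r3<-Mul1  regs: r0:4,r1:9,r2:Add1,r3:Mul1,r4:4
  c3: issue MUL r3<-Mul2  regs: r0:4,r1:9,r2:Add1,r3:Mul2,r4:4
  c4: CDB Add1=9; issue ADD r0<-Add1  regs: r0:Add1,r1:9,r2:9,r3:Mul2,r4:4
  c5: issue SUB r1<-Add2  regs: r0:Add1,r1:Add2,r2:9,r3:Mul2,r4:4
  c6: stall  regs: r0:Add1,r1:Add2,r2:9,r3:Mul2,r4:4
  c7: CDB Mul2=16; issue MUL r3<-Mul2  regs: r0:Add1,r1:Add2,r2:9,r3:Mul2,r4:4
  c8: CDB Add2=5; issue ADD r0<-Add2  regs: r0:Add2,r1:5,r2:9,r3:Mul2,r4:4
  c9: CDB Mul1=36; issue SUB r3<-Add3  regs: r0:Add2,r1:5,r2:9,r3:Add3,r4:4
  c10: CDB Add1=20; issue SUB r0<-Add1  regs: r0:Add1,r1:5,r2:9,r3:Add3,r4:4
  c11: CDB Mul2=144; stall  regs: r0:Add1,r1:5,r2:9,r3:Add3,r4:4

STATUS = TAG Add3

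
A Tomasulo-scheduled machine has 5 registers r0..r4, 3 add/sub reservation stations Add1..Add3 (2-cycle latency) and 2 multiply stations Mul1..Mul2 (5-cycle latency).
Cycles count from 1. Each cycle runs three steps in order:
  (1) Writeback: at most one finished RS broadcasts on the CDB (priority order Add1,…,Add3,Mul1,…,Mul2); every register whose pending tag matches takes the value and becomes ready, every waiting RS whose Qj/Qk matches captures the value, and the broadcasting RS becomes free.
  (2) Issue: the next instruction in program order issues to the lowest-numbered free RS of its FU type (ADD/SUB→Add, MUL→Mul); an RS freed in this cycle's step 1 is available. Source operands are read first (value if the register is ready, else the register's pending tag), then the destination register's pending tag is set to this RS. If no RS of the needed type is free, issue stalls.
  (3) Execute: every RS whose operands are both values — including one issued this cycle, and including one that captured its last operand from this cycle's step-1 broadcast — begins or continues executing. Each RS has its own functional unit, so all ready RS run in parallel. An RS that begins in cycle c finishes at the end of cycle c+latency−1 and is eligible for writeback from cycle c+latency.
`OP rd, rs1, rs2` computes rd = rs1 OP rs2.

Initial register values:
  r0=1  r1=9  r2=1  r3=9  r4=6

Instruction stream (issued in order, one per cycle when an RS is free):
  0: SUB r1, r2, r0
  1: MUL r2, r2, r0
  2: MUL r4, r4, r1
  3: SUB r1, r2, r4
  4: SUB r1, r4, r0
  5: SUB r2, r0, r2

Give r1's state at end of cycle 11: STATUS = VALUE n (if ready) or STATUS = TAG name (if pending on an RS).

STATUS = VALUE -1

  c1: issue SUB r1<-Add1  regs: r0:1,r1:Add1,r2:1,r3:9,r4:6
  c2: issue MUL r2<-Mul1  regs: r0:1,r1:Add1,r2:Mul1,r3:9,r4:6
  c3: CDB Add1=0; issue MUL r4<-Mul2  regs: r0:1,r1:0,r2:Mul1,r3:9,r4:Mul2
  c4: issue SUB r1<-Add1  regs: r0:1,r1:Add1,r2:Mul1,r3:9,r4:Mul2
  c5: issue SUB r1<-Add2  regs: r0:1,r1:Add2,r2:Mul1,r3:9,r4:Mul2
  c6: issue SUB r2<-Add3  regs: r0:1,r1:Add2,r2:Add3,r3:9,r4:Mul2
  c7: CDB Mul1=1  regs: r0:1,r1:Add2,r2:Add3,r3:9,r4:Mul2
  c8: CDB Mul2=0  regs: r0:1,r1:Add2,r2:Add3,r3:9,r4:0
  c9: CDB Add3=0  regs: r0:1,r1:Add2,r2:0,r3:9,r4:0
  c10: CDB Add1=1  regs: r0:1,r1:Add2,r2:0,r3:9,r4:0
  c11: CDB Add2=-1  regs: r0:1,r1:-1,r2:0,r3:9,r4:0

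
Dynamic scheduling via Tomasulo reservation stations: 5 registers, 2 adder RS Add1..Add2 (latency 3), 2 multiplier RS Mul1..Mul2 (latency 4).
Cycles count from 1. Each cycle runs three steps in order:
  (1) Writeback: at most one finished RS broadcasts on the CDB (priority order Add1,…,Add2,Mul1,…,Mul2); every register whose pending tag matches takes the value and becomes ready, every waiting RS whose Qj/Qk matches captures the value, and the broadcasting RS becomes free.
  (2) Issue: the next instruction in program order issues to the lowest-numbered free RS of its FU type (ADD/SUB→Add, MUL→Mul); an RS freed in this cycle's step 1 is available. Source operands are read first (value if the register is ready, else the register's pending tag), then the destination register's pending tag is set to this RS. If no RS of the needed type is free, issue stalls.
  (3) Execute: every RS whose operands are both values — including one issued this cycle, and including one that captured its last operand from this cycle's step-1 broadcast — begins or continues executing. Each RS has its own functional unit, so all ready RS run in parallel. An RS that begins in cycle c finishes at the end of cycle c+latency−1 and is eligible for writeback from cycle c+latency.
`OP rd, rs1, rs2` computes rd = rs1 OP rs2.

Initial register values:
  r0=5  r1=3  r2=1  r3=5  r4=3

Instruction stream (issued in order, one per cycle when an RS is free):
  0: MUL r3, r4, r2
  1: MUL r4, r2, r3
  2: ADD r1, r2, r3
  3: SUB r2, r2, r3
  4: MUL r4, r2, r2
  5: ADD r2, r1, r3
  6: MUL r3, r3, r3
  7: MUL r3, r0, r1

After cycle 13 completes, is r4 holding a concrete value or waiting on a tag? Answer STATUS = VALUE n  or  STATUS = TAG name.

cycle 1: issue MUL r3<-Mul1 // r0:5,r1:3,r2:1,r3:Mul1,r4:3
cycle 2: issue MUL r4<-Mul2 // r0:5,r1:3,r2:1,r3:Mul1,r4:Mul2
cycle 3: issue ADD r1<-Add1 // r0:5,r1:Add1,r2:1,r3:Mul1,r4:Mul2
cycle 4: issue SUB r2<-Add2 // r0:5,r1:Add1,r2:Add2,r3:Mul1,r4:Mul2
cycle 5: CDB Mul1=3; issue MUL r4<-Mul1 // r0:5,r1:Add1,r2:Add2,r3:3,r4:Mul1
cycle 6: stall // r0:5,r1:Add1,r2:Add2,r3:3,r4:Mul1
cycle 7: stall // r0:5,r1:Add1,r2:Add2,r3:3,r4:Mul1
cycle 8: CDB Add1=4; issue ADD r2<-Add1 // r0:5,r1:4,r2:Add1,r3:3,r4:Mul1
cycle 9: CDB Add2=-2; stall // r0:5,r1:4,r2:Add1,r3:3,r4:Mul1
cycle 10: CDB Mul2=3; issue MUL r3<-Mul2 // r0:5,r1:4,r2:Add1,r3:Mul2,r4:Mul1
cycle 11: CDB Add1=7; stall // r0:5,r1:4,r2:7,r3:Mul2,r4:Mul1
cycle 12: stall // r0:5,r1:4,r2:7,r3:Mul2,r4:Mul1
cycle 13: CDB Mul1=4; issue MUL r3<-Mul1 // r0:5,r1:4,r2:7,r3:Mul1,r4:4

STATUS = VALUE 4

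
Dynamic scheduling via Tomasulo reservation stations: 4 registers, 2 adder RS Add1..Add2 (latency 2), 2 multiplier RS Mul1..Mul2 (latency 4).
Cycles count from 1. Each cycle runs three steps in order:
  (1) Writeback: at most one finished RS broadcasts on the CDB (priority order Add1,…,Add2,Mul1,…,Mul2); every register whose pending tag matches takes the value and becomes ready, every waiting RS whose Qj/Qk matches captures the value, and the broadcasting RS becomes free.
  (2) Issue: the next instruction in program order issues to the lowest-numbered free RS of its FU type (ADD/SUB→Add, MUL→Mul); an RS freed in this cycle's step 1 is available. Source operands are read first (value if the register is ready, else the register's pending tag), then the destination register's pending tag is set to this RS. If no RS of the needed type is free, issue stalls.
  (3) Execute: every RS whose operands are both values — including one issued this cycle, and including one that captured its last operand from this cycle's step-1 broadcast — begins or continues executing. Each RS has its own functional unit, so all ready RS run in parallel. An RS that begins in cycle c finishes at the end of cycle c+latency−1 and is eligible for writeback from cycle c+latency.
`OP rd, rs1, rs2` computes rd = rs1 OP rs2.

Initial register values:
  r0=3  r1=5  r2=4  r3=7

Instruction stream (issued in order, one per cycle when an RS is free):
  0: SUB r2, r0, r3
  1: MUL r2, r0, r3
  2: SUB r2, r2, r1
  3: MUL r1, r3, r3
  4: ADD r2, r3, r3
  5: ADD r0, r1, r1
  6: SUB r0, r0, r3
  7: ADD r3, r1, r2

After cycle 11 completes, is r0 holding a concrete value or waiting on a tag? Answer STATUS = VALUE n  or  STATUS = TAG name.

STATUS = TAG Add1

cycle 1: issue SUB r2<-Add1 // r0:3,r1:5,r2:Add1,r3:7
cycle 2: issue MUL r2<-Mul1 // r0:3,r1:5,r2:Mul1,r3:7
cycle 3: CDB Add1=-4; issue SUB r2<-Add1 // r0:3,r1:5,r2:Add1,r3:7
cycle 4: issue MUL r1<-Mul2 // r0:3,r1:Mul2,r2:Add1,r3:7
cycle 5: issue ADD r2<-Add2 // r0:3,r1:Mul2,r2:Add2,r3:7
cycle 6: CDB Mul1=21; stall // r0:3,r1:Mul2,r2:Add2,r3:7
cycle 7: CDB Add2=14; issue ADD r0<-Add2 // r0:Add2,r1:Mul2,r2:14,r3:7
cycle 8: CDB Add1=16; issue SUB r0<-Add1 // r0:Add1,r1:Mul2,r2:14,r3:7
cycle 9: CDB Mul2=49; stall // r0:Add1,r1:49,r2:14,r3:7
cycle 10: stall // r0:Add1,r1:49,r2:14,r3:7
cycle 11: CDB Add2=98; issue ADD r3<-Add2 // r0:Add1,r1:49,r2:14,r3:Add2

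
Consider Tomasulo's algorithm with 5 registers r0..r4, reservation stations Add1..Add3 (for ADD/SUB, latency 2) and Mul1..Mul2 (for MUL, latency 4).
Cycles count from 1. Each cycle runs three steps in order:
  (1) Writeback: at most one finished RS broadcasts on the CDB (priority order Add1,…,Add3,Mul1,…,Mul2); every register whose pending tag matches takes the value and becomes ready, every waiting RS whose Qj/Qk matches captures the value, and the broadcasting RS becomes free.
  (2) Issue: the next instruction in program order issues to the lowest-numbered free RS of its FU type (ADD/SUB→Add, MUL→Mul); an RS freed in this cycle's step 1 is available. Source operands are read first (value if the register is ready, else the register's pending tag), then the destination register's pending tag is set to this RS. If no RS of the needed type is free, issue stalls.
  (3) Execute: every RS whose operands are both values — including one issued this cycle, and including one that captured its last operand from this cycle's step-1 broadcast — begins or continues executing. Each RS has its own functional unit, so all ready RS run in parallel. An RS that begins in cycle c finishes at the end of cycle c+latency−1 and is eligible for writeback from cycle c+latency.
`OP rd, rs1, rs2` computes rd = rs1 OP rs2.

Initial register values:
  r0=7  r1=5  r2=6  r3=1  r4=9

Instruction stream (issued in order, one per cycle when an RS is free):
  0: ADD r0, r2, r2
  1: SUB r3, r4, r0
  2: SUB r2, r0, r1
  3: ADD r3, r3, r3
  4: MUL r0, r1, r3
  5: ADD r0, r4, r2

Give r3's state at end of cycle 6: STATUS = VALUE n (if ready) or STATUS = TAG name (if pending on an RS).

STATUS = TAG Add3

cycle 1: issue ADD r0<-Add1 // r0:Add1,r1:5,r2:6,r3:1,r4:9
cycle 2: issue SUB r3<-Add2 // r0:Add1,r1:5,r2:6,r3:Add2,r4:9
cycle 3: CDB Add1=12; issue SUB r2<-Add1 // r0:12,r1:5,r2:Add1,r3:Add2,r4:9
cycle 4: issue ADD r3<-Add3 // r0:12,r1:5,r2:Add1,r3:Add3,r4:9
cycle 5: CDB Add1=7; issue MUL r0<-Mul1 // r0:Mul1,r1:5,r2:7,r3:Add3,r4:9
cycle 6: CDB Add2=-3; issue ADD r0<-Add1 // r0:Add1,r1:5,r2:7,r3:Add3,r4:9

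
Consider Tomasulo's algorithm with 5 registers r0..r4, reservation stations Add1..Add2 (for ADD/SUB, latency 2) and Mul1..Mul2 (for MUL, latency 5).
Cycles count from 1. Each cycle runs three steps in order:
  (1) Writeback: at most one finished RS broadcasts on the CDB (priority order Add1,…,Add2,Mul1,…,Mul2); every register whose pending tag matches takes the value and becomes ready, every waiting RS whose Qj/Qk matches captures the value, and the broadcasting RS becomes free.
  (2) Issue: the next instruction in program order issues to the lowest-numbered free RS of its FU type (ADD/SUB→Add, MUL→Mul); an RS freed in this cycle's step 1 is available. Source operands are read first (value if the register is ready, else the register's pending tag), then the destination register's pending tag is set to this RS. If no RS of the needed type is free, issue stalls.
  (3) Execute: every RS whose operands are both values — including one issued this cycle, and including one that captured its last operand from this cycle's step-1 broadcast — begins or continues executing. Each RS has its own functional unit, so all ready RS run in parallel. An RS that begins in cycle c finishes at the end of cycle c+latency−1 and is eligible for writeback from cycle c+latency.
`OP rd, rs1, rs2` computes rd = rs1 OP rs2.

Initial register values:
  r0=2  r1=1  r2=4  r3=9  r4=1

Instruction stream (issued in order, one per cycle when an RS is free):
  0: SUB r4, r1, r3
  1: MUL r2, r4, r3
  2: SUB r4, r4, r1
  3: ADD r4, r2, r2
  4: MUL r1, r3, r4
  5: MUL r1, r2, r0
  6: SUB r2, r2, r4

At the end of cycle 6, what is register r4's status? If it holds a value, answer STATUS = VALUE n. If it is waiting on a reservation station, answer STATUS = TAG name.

STATUS = TAG Add2

cycle 1: issue SUB r4<-Add1 // r0:2,r1:1,r2:4,r3:9,r4:Add1
cycle 2: issue MUL r2<-Mul1 // r0:2,r1:1,r2:Mul1,r3:9,r4:Add1
cycle 3: CDB Add1=-8; issue SUB r4<-Add1 // r0:2,r1:1,r2:Mul1,r3:9,r4:Add1
cycle 4: issue ADD r4<-Add2 // r0:2,r1:1,r2:Mul1,r3:9,r4:Add2
cycle 5: CDB Add1=-9; issue MUL r1<-Mul2 // r0:2,r1:Mul2,r2:Mul1,r3:9,r4:Add2
cycle 6: stall // r0:2,r1:Mul2,r2:Mul1,r3:9,r4:Add2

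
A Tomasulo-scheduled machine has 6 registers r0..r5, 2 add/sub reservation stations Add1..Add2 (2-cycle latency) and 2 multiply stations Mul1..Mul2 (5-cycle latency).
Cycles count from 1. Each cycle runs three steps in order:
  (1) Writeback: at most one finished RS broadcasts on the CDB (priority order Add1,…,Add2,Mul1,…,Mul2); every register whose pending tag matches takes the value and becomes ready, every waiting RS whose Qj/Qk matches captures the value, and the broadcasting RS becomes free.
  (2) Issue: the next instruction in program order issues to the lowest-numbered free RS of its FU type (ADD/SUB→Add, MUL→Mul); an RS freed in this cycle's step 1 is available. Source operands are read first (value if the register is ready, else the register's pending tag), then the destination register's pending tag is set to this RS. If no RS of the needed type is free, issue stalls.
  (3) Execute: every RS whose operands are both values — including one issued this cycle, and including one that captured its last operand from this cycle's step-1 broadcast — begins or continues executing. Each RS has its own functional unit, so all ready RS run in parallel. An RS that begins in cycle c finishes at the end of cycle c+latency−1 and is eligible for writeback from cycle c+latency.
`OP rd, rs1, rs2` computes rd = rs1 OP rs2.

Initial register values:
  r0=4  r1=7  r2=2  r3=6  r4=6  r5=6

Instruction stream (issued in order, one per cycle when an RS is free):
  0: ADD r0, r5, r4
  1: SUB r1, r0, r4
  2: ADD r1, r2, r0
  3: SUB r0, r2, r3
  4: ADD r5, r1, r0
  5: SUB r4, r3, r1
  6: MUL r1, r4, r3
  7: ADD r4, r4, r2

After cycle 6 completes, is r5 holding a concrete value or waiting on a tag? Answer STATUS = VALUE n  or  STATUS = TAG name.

STATUS = TAG Add2

c1: issue ADD r0<-Add1 | r0:Add1,r1:7,r2:2,r3:6,r4:6,r5:6
c2: issue SUB r1<-Add2 | r0:Add1,r1:Add2,r2:2,r3:6,r4:6,r5:6
c3: CDB Add1=12; issue ADD r1<-Add1 | r0:12,r1:Add1,r2:2,r3:6,r4:6,r5:6
c4: stall | r0:12,r1:Add1,r2:2,r3:6,r4:6,r5:6
c5: CDB Add1=14; issue SUB r0<-Add1 | r0:Add1,r1:14,r2:2,r3:6,r4:6,r5:6
c6: CDB Add2=6; issue ADD r5<-Add2 | r0:Add1,r1:14,r2:2,r3:6,r4:6,r5:Add2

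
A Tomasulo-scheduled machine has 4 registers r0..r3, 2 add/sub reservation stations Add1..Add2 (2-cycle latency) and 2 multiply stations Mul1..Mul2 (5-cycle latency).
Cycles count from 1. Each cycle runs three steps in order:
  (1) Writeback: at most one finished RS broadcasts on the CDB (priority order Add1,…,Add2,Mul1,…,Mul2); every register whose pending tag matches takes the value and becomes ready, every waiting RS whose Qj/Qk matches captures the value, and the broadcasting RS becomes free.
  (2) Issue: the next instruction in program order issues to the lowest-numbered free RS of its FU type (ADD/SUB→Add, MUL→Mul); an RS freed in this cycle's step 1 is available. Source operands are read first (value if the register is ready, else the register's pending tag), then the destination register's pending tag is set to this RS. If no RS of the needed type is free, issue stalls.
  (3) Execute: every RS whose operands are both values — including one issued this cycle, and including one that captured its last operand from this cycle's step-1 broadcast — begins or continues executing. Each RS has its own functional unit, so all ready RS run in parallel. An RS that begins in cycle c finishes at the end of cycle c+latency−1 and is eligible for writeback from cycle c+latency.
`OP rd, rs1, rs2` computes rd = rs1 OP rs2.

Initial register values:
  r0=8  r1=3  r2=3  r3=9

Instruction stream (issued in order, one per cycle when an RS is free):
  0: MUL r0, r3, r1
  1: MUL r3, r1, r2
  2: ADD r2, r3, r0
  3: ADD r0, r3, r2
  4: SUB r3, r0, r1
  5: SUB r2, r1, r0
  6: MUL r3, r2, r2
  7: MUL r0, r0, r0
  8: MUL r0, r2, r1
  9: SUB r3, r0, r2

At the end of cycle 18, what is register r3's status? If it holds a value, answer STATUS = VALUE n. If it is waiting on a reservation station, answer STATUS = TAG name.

STATUS = TAG Mul1

cycle 1: issue MUL r0<-Mul1 // r0:Mul1,r1:3,r2:3,r3:9
cycle 2: issue MUL r3<-Mul2 // r0:Mul1,r1:3,r2:3,r3:Mul2
cycle 3: issue ADD r2<-Add1 // r0:Mul1,r1:3,r2:Add1,r3:Mul2
cycle 4: issue ADD r0<-Add2 // r0:Add2,r1:3,r2:Add1,r3:Mul2
cycle 5: stall // r0:Add2,r1:3,r2:Add1,r3:Mul2
cycle 6: CDB Mul1=27; stall // r0:Add2,r1:3,r2:Add1,r3:Mul2
cycle 7: CDB Mul2=9; stall // r0:Add2,r1:3,r2:Add1,r3:9
cycle 8: stall // r0:Add2,r1:3,r2:Add1,r3:9
cycle 9: CDB Add1=36; issue SUB r3<-Add1 // r0:Add2,r1:3,r2:36,r3:Add1
cycle 10: stall // r0:Add2,r1:3,r2:36,r3:Add1
cycle 11: CDB Add2=45; issue SUB r2<-Add2 // r0:45,r1:3,r2:Add2,r3:Add1
cycle 12: issue MUL r3<-Mul1 // r0:45,r1:3,r2:Add2,r3:Mul1
cycle 13: CDB Add1=42; issue MUL r0<-Mul2 // r0:Mul2,r1:3,r2:Add2,r3:Mul1
cycle 14: CDB Add2=-42; stall // r0:Mul2,r1:3,r2:-42,r3:Mul1
cycle 15: stall // r0:Mul2,r1:3,r2:-42,r3:Mul1
cycle 16: stall // r0:Mul2,r1:3,r2:-42,r3:Mul1
cycle 17: stall // r0:Mul2,r1:3,r2:-42,r3:Mul1
cycle 18: CDB Mul2=2025; issue MUL r0<-Mul2 // r0:Mul2,r1:3,r2:-42,r3:Mul1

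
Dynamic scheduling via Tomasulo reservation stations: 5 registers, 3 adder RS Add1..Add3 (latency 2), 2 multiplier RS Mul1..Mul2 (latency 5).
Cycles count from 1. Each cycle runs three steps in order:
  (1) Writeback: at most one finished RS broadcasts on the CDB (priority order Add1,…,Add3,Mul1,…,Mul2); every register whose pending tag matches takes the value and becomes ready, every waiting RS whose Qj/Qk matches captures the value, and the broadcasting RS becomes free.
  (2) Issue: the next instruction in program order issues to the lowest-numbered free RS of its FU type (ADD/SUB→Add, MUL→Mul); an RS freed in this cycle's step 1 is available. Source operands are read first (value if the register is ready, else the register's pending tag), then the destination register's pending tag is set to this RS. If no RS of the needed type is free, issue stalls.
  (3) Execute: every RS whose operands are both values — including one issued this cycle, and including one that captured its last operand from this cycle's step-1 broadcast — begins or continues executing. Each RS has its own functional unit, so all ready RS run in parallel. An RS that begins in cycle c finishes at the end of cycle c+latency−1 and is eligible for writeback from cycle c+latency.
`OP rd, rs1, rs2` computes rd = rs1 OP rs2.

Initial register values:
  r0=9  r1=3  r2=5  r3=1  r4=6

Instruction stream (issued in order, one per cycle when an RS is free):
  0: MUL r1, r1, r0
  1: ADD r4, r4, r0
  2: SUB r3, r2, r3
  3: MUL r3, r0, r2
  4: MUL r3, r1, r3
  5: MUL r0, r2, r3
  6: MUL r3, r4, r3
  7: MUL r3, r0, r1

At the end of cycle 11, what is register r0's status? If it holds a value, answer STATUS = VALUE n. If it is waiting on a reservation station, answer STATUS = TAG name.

STATUS = TAG Mul2

c1: issue MUL r1<-Mul1 | r0:9,r1:Mul1,r2:5,r3:1,r4:6
c2: issue ADD r4<-Add1 | r0:9,r1:Mul1,r2:5,r3:1,r4:Add1
c3: issue SUB r3<-Add2 | r0:9,r1:Mul1,r2:5,r3:Add2,r4:Add1
c4: CDB Add1=15; issue MUL r3<-Mul2 | r0:9,r1:Mul1,r2:5,r3:Mul2,r4:15
c5: CDB Add2=4; stall | r0:9,r1:Mul1,r2:5,r3:Mul2,r4:15
c6: CDB Mul1=27; issue MUL r3<-Mul1 | r0:9,r1:27,r2:5,r3:Mul1,r4:15
c7: stall | r0:9,r1:27,r2:5,r3:Mul1,r4:15
c8: stall | r0:9,r1:27,r2:5,r3:Mul1,r4:15
c9: CDB Mul2=45; issue MUL r0<-Mul2 | r0:Mul2,r1:27,r2:5,r3:Mul1,r4:15
c10: stall | r0:Mul2,r1:27,r2:5,r3:Mul1,r4:15
c11: stall | r0:Mul2,r1:27,r2:5,r3:Mul1,r4:15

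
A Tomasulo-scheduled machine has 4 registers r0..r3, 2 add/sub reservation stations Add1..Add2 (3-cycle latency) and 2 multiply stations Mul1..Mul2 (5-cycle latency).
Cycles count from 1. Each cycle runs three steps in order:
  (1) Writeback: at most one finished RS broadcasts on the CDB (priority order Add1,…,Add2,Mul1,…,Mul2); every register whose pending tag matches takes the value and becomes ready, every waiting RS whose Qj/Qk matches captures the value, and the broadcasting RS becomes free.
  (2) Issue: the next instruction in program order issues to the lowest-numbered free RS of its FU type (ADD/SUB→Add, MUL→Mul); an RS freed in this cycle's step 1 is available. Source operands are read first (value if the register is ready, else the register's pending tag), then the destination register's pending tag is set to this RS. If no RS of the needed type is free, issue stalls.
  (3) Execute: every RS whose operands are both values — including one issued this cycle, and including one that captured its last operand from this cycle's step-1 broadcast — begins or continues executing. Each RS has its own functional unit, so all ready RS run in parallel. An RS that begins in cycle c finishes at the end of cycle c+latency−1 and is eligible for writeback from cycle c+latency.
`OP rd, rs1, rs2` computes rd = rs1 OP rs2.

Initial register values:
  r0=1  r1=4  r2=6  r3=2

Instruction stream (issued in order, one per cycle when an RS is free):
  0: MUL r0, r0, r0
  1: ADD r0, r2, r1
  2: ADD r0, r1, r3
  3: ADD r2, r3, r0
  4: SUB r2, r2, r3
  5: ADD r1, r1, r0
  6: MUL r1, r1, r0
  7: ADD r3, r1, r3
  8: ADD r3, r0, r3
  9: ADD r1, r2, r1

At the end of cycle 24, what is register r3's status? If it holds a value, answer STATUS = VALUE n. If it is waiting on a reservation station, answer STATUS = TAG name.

STATUS = VALUE 68

c1: issue MUL r0<-Mul1 | r0:Mul1,r1:4,r2:6,r3:2
c2: issue ADD r0<-Add1 | r0:Add1,r1:4,r2:6,r3:2
c3: issue ADD r0<-Add2 | r0:Add2,r1:4,r2:6,r3:2
c4: stall | r0:Add2,r1:4,r2:6,r3:2
c5: CDB Add1=10; issue ADD r2<-Add1 | r0:Add2,r1:4,r2:Add1,r3:2
c6: CDB Add2=6; issue SUB r2<-Add2 | r0:6,r1:4,r2:Add2,r3:2
c7: CDB Mul1=1; stall | r0:6,r1:4,r2:Add2,r3:2
c8: stall | r0:6,r1:4,r2:Add2,r3:2
c9: CDB Add1=8; issue ADD r1<-Add1 | r0:6,r1:Add1,r2:Add2,r3:2
c10: issue MUL r1<-Mul1 | r0:6,r1:Mul1,r2:Add2,r3:2
c11: stall | r0:6,r1:Mul1,r2:Add2,r3:2
c12: CDB Add1=10; issue ADD r3<-Add1 | r0:6,r1:Mul1,r2:Add2,r3:Add1
c13: CDB Add2=6; issue ADD r3<-Add2 | r0:6,r1:Mul1,r2:6,r3:Add2
c14: stall | r0:6,r1:Mul1,r2:6,r3:Add2
c15: stall | r0:6,r1:Mul1,r2:6,r3:Add2
c16: stall | r0:6,r1:Mul1,r2:6,r3:Add2
c17: CDB Mul1=60; stall | r0:6,r1:60,r2:6,r3:Add2
c18: stall | r0:6,r1:60,r2:6,r3:Add2
c19: stall | r0:6,r1:60,r2:6,r3:Add2
c20: CDB Add1=62; issue ADD r1<-Add1 | r0:6,r1:Add1,r2:6,r3:Add2
c21: - | r0:6,r1:Add1,r2:6,r3:Add2
c22: - | r0:6,r1:Add1,r2:6,r3:Add2
c23: CDB Add1=66 | r0:6,r1:66,r2:6,r3:Add2
c24: CDB Add2=68 | r0:6,r1:66,r2:6,r3:68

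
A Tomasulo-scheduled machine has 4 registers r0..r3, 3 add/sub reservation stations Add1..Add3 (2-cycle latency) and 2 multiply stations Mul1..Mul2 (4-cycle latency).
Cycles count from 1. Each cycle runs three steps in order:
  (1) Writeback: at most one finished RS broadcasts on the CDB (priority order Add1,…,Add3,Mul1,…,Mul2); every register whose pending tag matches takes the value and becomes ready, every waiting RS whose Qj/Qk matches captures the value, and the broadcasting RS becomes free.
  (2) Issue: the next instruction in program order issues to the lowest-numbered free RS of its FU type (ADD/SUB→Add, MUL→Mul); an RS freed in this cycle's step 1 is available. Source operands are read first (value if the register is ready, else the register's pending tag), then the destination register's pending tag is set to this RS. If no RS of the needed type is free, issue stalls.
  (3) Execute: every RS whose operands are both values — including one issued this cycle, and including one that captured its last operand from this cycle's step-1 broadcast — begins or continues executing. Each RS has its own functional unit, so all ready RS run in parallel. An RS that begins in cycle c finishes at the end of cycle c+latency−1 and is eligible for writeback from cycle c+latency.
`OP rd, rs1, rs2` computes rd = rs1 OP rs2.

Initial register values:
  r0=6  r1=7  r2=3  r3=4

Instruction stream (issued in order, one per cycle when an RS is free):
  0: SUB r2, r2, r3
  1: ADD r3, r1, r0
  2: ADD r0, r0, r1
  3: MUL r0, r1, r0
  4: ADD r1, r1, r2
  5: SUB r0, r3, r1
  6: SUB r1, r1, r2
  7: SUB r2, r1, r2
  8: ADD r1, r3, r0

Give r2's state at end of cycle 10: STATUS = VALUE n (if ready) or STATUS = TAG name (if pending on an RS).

c1: issue SUB r2<-Add1 | r0:6,r1:7,r2:Add1,r3:4
c2: issue ADD r3<-Add2 | r0:6,r1:7,r2:Add1,r3:Add2
c3: CDB Add1=-1; issue ADD r0<-Add1 | r0:Add1,r1:7,r2:-1,r3:Add2
c4: CDB Add2=13; issue MUL r0<-Mul1 | r0:Mul1,r1:7,r2:-1,r3:13
c5: CDB Add1=13; issue ADD r1<-Add1 | r0:Mul1,r1:Add1,r2:-1,r3:13
c6: issue SUB r0<-Add2 | r0:Add2,r1:Add1,r2:-1,r3:13
c7: CDB Add1=6; issue SUB r1<-Add1 | r0:Add2,r1:Add1,r2:-1,r3:13
c8: issue SUB r2<-Add3 | r0:Add2,r1:Add1,r2:Add3,r3:13
c9: CDB Add1=7; issue ADD r1<-Add1 | r0:Add2,r1:Add1,r2:Add3,r3:13
c10: CDB Add2=7 | r0:7,r1:Add1,r2:Add3,r3:13

STATUS = TAG Add3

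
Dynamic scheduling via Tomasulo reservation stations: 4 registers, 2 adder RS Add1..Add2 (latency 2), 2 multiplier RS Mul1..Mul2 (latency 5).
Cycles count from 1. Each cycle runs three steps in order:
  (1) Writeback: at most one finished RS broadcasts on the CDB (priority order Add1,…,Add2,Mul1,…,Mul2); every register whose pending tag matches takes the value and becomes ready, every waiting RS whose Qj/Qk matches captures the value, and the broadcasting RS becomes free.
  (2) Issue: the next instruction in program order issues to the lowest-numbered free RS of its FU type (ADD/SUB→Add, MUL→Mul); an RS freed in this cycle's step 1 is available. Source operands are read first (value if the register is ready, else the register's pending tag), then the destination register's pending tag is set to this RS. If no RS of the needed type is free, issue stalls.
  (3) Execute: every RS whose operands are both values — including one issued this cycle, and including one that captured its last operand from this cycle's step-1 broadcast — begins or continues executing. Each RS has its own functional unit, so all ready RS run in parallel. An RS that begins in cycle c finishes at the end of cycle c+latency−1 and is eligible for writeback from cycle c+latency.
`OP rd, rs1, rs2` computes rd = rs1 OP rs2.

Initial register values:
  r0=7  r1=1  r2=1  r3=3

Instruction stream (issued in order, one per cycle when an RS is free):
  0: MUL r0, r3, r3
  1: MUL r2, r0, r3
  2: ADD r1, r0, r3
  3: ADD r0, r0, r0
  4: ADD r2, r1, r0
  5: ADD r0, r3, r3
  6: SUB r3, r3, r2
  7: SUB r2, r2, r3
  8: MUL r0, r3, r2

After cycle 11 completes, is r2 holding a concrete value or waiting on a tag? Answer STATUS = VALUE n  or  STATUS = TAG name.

STATUS = VALUE 30

  c1: issue MUL r0<-Mul1  regs: r0:Mul1,r1:1,r2:1,r3:3
  c2: issue MUL r2<-Mul2  regs: r0:Mul1,r1:1,r2:Mul2,r3:3
  c3: issue ADD r1<-Add1  regs: r0:Mul1,r1:Add1,r2:Mul2,r3:3
  c4: issue ADD r0<-Add2  regs: r0:Add2,r1:Add1,r2:Mul2,r3:3
  c5: stall  regs: r0:Add2,r1:Add1,r2:Mul2,r3:3
  c6: CDB Mul1=9; stall  regs: r0:Add2,r1:Add1,r2:Mul2,r3:3
  c7: stall  regs: r0:Add2,r1:Add1,r2:Mul2,r3:3
  c8: CDB Add1=12; issue ADD r2<-Add1  regs: r0:Add2,r1:12,r2:Add1,r3:3
  c9: CDB Add2=18; issue ADD r0<-Add2  regs: r0:Add2,r1:12,r2:Add1,r3:3
  c10: stall  regs: r0:Add2,r1:12,r2:Add1,r3:3
  c11: CDB Add1=30; issue SUB r3<-Add1  regs: r0:Add2,r1:12,r2:30,r3:Add1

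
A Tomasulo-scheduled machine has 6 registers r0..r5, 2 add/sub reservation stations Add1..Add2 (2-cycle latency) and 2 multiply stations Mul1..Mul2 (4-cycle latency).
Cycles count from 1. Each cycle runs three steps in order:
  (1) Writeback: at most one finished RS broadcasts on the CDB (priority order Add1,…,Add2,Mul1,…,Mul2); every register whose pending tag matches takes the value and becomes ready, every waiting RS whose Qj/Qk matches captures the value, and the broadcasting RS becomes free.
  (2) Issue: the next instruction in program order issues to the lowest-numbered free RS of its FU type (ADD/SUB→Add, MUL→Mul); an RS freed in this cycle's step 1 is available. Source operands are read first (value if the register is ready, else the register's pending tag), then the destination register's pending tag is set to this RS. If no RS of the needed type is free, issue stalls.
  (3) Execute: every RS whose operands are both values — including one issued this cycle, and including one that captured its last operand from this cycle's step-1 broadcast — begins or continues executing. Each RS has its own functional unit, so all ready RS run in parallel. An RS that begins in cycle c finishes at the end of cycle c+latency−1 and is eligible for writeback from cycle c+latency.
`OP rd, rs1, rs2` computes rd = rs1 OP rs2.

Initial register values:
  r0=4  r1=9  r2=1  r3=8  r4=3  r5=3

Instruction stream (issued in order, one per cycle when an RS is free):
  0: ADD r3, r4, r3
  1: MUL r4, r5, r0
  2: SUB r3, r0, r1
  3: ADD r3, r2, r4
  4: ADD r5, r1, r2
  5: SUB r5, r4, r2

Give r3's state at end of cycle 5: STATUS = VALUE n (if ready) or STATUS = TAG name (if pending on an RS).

  c1: issue ADD r3<-Add1  regs: r0:4,r1:9,r2:1,r3:Add1,r4:3,r5:3
  c2: issue MUL r4<-Mul1  regs: r0:4,r1:9,r2:1,r3:Add1,r4:Mul1,r5:3
  c3: CDB Add1=11; issue SUB r3<-Add1  regs: r0:4,r1:9,r2:1,r3:Add1,r4:Mul1,r5:3
  c4: issue ADD r3<-Add2  regs: r0:4,r1:9,r2:1,r3:Add2,r4:Mul1,r5:3
  c5: CDB Add1=-5; issue ADD r5<-Add1  regs: r0:4,r1:9,r2:1,r3:Add2,r4:Mul1,r5:Add1

STATUS = TAG Add2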